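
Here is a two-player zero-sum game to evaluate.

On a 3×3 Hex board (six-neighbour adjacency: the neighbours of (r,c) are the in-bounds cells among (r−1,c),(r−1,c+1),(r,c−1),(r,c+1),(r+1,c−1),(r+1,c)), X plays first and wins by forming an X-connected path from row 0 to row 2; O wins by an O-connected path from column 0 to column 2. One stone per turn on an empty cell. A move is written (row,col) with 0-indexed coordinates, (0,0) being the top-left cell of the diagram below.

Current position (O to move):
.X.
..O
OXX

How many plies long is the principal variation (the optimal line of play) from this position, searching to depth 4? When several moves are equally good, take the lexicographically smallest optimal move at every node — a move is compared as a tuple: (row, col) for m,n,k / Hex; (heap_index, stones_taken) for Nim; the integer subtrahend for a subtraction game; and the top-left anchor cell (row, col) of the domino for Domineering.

p1 O@[.X./..O/OXX]: (0,0)[OX./..O/OXX]-1 (0,2)[.XO/..O/OXX]-1 (1,0)[.X./O.O/OXX]-1 (1,1)[.X./.OO/OXX]+1*
p2 X@[.X./.OO/OXX] terminal -1; root [.X./..O/OXX] d4

PV length from [.X./..O/OXX]: 1 ply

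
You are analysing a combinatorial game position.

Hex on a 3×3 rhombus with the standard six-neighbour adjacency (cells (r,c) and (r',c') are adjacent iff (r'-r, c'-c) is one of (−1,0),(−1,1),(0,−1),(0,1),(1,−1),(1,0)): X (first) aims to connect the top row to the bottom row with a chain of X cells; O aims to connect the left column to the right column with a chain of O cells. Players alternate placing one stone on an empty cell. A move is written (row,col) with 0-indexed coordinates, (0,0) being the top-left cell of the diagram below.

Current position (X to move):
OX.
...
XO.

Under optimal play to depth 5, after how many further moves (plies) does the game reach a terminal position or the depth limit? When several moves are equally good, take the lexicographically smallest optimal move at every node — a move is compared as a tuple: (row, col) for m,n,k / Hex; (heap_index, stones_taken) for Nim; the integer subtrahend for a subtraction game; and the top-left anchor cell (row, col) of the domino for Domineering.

PV length from [OX./.../XO.]: 3 plies

ply 1, X at OX./.../XO. | (0,2)=+1→OXX/.../XO.*; (1,0)=+1→OX./X../XO.; (1,1)=+1→OX./.X./XO.; (1,2)=+1→OX./..X/XO.; (2,2)=+1→OX./.../XOX
ply 2, O at OXX/.../XO. | (1,0)=-1→OXX/O../XO.*; (1,1)=-1→OXX/.O./XO.; (1,2)=-1→OXX/..O/XO.; (2,2)=-1→OXX/.../XOO
ply 3, X at OXX/O../XO. | (1,1)=+1→OXX/OX./XO.*; (1,2)=+1→OXX/O.X/XO.; (2,2)=+1→OXX/O../XOX
ply 4: OXX/OX./XO. is terminal -1 (O); from OX./.../XO. depth 5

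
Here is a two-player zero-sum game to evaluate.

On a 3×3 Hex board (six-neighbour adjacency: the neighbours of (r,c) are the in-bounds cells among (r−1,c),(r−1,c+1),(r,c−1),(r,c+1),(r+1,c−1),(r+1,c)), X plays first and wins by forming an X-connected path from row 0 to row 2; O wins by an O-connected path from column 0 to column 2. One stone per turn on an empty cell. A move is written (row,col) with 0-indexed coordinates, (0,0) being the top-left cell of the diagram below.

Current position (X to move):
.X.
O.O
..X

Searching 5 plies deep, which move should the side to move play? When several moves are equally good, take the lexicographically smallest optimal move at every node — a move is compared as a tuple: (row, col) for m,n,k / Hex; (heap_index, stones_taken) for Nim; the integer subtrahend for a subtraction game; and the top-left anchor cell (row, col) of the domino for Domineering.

X's best at [.X./O.O/..X]: (1,1)

p1 X@[.X./O.O/..X]: (0,0)[XX./O.O/..X]-1 (0,2)[.XX/O.O/..X]-1 (1,1)[.X./OXO/..X]+1* (2,0)[.X./O.O/X.X]-1 (2,1)[.X./O.O/.XX]-1
p2 O@[.X./OXO/..X]: (0,0)[OX./OXO/..X]-1* (0,2)[.XO/OXO/..X]-1 (2,0)[.X./OXO/O.X]-1 (2,1)[.X./OXO/.OX]-1
p3 X@[OX./OXO/..X]: (0,2)[OXX/OXO/..X]+1* (2,0)[OX./OXO/X.X]+1 (2,1)[OX./OXO/.XX]+1
p4 O@[OXX/OXO/..X]: (2,0)[OXX/OXO/O.X]-1* (2,1)[OXX/OXO/.OX]-1
p5 X@[OXX/OXO/O.X]: (2,1)[OXX/OXO/OXX]+1*
p6 O@[OXX/OXO/OXX] terminal -1; root [.X./O.O/..X] d5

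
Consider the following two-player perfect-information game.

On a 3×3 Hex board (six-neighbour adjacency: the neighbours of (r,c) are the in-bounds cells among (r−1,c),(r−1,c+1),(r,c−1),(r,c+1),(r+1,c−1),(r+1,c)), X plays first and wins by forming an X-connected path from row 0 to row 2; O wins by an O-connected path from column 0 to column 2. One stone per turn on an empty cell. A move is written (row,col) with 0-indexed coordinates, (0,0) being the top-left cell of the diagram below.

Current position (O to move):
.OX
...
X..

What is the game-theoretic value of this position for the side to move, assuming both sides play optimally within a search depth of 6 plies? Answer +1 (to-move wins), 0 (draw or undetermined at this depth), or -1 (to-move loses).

p1 O@[.OX/.../X..]: (0,0)[OOX/.../X..]-1* (1,0)[.OX/O../X..]-1 (1,1)[.OX/.O./X..]-1 (1,2)[.OX/..O/X..]-1 (2,1)[.OX/.../XO.]-1 (2,2)[.OX/.../X.O]-1
p2 X@[OOX/.../X..]: (1,0)[OOX/X../X..]+1* (1,1)[OOX/.X./X..]+1 (1,2)[OOX/..X/X..]+1 (2,1)[OOX/.../XX.]+1 (2,2)[OOX/.../X.X]+1
p3 O@[OOX/X../X..]: (1,1)[OOX/XO./X..]-1* (1,2)[OOX/X.O/X..]-1 (2,1)[OOX/X../XO.]-1 (2,2)[OOX/X../X.O]-1
p4 X@[OOX/XO./X..]: (1,2)[OOX/XOX/X..]+1* (2,1)[OOX/XO./XX.]-1 (2,2)[OOX/XO./X.X]-1
p5 O@[OOX/XOX/X..]: (2,1)[OOX/XOX/XO.]-1* (2,2)[OOX/XOX/X.O]-1
p6 X@[OOX/XOX/XO.]: (2,2)[OOX/XOX/XOX]+1*
p7 O@[OOX/XOX/XOX] terminal -1; root [.OX/.../X..] d6

value(.OX/.../X.., O) = -1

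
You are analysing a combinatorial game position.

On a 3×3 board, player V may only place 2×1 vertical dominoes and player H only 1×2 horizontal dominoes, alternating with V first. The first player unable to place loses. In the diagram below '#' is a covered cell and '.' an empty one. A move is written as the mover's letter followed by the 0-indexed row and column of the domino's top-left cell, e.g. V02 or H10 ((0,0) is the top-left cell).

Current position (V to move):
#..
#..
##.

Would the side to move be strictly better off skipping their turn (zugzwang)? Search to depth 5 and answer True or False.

zugzwang(#../#../##., V) = False

[#../#../##.] V move#1: V01:+1/##./##./##.*, V02:+1/#.#/#.#/##., V12:-1/#../#.#/###
[##./##./##.] end (terminal -1, H#2); searched #../#../##. to 5
suppose V passes — search the same position with H to move:
pass> [#../#../##.] H move#1: H01:-1/###/#../##., H11:+1/#../###/##.*
pass> [#../###/##.] end (terminal -1, V#2); searched #../#../##. to 5
for V: play +1, pass -1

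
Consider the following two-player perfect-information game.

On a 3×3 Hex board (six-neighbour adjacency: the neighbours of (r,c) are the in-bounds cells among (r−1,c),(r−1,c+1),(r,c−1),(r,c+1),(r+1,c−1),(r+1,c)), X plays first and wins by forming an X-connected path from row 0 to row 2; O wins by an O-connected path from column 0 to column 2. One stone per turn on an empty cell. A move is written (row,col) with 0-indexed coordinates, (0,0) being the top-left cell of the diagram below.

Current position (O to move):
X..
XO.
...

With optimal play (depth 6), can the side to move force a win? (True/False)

[X../XO./...] O move#1: (0,1):-1/XO./XO./..., (0,2):-1/X.O/XO./..., (1,2):-1/X../XOO/..., (2,0):+1/X../XO./O..*, (2,1):-1/X../XO./.O., (2,2):-1/X../XO./..O
[X../XO./O..] X move#2: (0,1):-1/XX./XO./O..*, (0,2):-1/X.X/XO./O.., (1,2):-1/X../XOX/O.., (2,1):-1/X../XO./OX., (2,2):-1/X../XO./O.X
[XX./XO./O..] O move#3: (0,2):+1/XXO/XO./O..*, (1,2):+1/XX./XOO/O.., (2,1):+1/XX./XO./OO., (2,2):+1/XX./XO./O.O
[XXO/XO./O..] end (terminal -1, X#4); searched X../XO./... to 6

O winning at [X../XO./...]: True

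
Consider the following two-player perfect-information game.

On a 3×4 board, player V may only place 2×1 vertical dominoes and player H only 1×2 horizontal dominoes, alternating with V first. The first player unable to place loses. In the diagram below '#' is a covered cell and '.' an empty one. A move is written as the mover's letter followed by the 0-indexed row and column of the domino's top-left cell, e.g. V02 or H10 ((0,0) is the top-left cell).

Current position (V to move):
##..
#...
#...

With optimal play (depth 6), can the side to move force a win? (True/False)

V winning at [##../#.../#...]: True

p1 V@[##../#.../#...]: V02[###./#.#./#...]+1* V03[##.#/#..#/#...]-1 V11[##../##../##..]-1 V12[##../#.#./#.#.]+1 V13[##../#..#/#..#]-1
p2 H@[###./#.#./#...]: H21[###./#.#./###.]-1* H22[###./#.#./#.##]-1
p3 V@[###./#.#./###.]: V03[####/#.##/###.]+1* V13[###./#.##/####]+1
p4 H@[####/#.##/###.] terminal -1; root [##../#.../#...] d6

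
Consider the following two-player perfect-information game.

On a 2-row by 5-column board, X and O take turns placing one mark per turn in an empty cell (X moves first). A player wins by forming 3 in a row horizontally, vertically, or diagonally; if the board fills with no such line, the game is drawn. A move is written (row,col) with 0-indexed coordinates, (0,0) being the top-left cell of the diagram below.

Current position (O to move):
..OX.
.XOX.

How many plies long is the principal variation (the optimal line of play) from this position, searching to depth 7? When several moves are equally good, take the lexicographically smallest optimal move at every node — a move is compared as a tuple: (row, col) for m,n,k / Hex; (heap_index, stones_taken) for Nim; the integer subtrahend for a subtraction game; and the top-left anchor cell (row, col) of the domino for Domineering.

PV length from [..OX./.XOX.]: 5 plies

[..OX./.XOX.] O move#1: (0,0):+0/O.OX./.XOX.*, (0,1):+0/.OOX./.XOX., (0,4):+0/..OXO/.XOX., (1,0):+0/..OX./OXOX., (1,4):+0/..OX./.XOXO
[O.OX./.XOX.] X move#2: (0,1):+0/OXOX./.XOX.*, (0,4):-1/O.OXX/.XOX., (1,0):-1/O.OX./XXOX., (1,4):-1/O.OX./.XOXX
[OXOX./.XOX.] O move#3: (0,4):+0/OXOXO/.XOX.*, (1,0):+0/OXOX./OXOX., (1,4):+0/OXOX./.XOXO
[OXOXO/.XOX.] X move#4: (1,0):+0/OXOXO/XXOX.*, (1,4):+0/OXOXO/.XOXX
[OXOXO/XXOX.] O move#5: (1,4):+0/OXOXO/XXOXO*
[OXOXO/XXOXO] end (terminal +0, X#6); searched ..OX./.XOX. to 7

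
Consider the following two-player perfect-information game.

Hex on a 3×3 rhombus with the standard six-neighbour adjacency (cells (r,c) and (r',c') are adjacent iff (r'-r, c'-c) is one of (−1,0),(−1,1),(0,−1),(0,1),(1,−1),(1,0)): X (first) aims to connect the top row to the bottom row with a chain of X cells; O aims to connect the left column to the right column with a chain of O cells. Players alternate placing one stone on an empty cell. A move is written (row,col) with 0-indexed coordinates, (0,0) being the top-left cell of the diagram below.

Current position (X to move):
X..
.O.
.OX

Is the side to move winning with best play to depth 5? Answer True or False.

ply 1, X at X../.O./.OX | (0,1)=-1→XX./.O./.OX*; (0,2)=-1→X.X/.O./.OX; (1,0)=-1→X../XO./.OX; (1,2)=-1→X../.OX/.OX; (2,0)=-1→X../.O./XOX
ply 2, O at XX./.O./.OX | (0,2)=+1→XXO/.O./.OX*; (1,0)=+1→XX./OO./.OX; (1,2)=+1→XX./.OO/.OX; (2,0)=+1→XX./.O./OOX
ply 3, X at XXO/.O./.OX | (1,0)=-1→XXO/XO./.OX*; (1,2)=-1→XXO/.OX/.OX; (2,0)=-1→XXO/.O./XOX
ply 4, O at XXO/XO./.OX | (1,2)=-1→XXO/XOO/.OX; (2,0)=+1→XXO/XO./OOX*
ply 5: XXO/XO./OOX is terminal -1 (X); from X../.O./.OX depth 5

X winning at [X../.O./.OX]: False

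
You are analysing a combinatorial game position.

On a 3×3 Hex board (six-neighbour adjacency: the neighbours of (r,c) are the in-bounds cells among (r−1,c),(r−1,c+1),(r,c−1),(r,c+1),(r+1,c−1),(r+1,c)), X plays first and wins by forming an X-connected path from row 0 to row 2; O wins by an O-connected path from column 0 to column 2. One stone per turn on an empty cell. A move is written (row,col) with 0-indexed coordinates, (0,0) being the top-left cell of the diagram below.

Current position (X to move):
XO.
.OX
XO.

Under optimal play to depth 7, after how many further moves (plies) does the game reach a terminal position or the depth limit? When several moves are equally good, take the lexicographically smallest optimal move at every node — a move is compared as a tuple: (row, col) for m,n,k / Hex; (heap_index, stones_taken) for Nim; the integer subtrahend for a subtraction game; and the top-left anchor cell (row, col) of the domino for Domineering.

PV length from [XO./.OX/XO.]: 3 plies

p1 X@[XO./.OX/XO.]: (0,2)[XOX/.OX/XO.]+1* (1,0)[XO./XOX/XO.]+1 (2,2)[XO./.OX/XOX]+1
p2 O@[XOX/.OX/XO.]: (1,0)[XOX/OOX/XO.]-1* (2,2)[XOX/.OX/XOO]-1
p3 X@[XOX/OOX/XO.]: (2,2)[XOX/OOX/XOX]+1*
p4 O@[XOX/OOX/XOX] terminal -1; root [XO./.OX/XO.] d7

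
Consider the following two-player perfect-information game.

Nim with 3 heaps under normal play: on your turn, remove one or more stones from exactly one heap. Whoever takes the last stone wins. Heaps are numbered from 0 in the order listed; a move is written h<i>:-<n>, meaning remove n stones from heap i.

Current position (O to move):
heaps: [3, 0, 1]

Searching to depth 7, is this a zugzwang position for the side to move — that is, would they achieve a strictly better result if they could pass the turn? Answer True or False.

zugzwang((3,0,1), O) = False

ply 1, O at (3,0,1) | h0:-1=-1→(2,0,1); h0:-2=+1→(1,0,1)*; h0:-3=-1→(0,0,1); h2:-1=-1→(3,0,0)
ply 2, X at (1,0,1) | h0:-1=-1→(0,0,1)*; h2:-1=-1→(1,0,0)
ply 3, O at (0,0,1) | h2:-1=+1→(0,0,0)*
ply 4: (0,0,0) is terminal -1 (X); from (3,0,1) depth 7
if O skipped the turn, X would face:
~ ply 1, X at (3,0,1) | h0:-1=-1→(2,0,1); h0:-2=+1→(1,0,1)*; h0:-3=-1→(0,0,1); h2:-1=-1→(3,0,0)
~ ply 2, O at (1,0,1) | h0:-1=-1→(0,0,1)*; h2:-1=-1→(1,0,0)
~ ply 3, X at (0,0,1) | h2:-1=+1→(0,0,0)*
~ ply 4: (0,0,0) is terminal -1 (O); from (3,0,1) depth 7
compare (O): move=+1 vs pass=-1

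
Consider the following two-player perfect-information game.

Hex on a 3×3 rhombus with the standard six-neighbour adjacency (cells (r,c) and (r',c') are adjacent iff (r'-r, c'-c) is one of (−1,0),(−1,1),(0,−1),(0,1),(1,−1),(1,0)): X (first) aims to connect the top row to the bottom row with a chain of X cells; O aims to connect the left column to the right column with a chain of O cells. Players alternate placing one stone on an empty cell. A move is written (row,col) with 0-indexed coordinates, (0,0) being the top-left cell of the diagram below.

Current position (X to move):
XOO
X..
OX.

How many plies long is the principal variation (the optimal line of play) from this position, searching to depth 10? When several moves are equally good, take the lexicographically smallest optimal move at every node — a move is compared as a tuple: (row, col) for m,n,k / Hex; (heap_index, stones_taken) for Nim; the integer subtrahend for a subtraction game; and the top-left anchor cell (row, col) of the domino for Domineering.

[XOO/X../OX.] X move#1: (1,1):+1/XOO/XX./OX.*, (1,2):-1/XOO/X.X/OX., (2,2):-1/XOO/X../OXX
[XOO/XX./OX.] end (terminal -1, O#2); searched XOO/X../OX. to 10

PV length from [XOO/X../OX.]: 1 ply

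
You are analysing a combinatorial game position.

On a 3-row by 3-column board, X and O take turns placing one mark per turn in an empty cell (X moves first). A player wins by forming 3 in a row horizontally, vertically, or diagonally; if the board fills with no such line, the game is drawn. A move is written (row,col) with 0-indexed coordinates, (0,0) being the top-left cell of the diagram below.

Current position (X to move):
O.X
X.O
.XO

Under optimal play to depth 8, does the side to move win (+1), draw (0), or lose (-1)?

value(O.X/X.O/.XO, X) = +1

[O.X/X.O/.XO] X move#1: (0,1):-1/OXX/X.O/.XO, (1,1):+1/O.X/XXO/.XO*, (2,0):-1/O.X/X.O/XXO
[O.X/XXO/.XO] O move#2: (0,1):-1/OOX/XXO/.XO*, (2,0):-1/O.X/XXO/OXO
[OOX/XXO/.XO] X move#3: (2,0):+1/OOX/XXO/XXO*
[OOX/XXO/XXO] end (terminal -1, O#4); searched O.X/X.O/.XO to 8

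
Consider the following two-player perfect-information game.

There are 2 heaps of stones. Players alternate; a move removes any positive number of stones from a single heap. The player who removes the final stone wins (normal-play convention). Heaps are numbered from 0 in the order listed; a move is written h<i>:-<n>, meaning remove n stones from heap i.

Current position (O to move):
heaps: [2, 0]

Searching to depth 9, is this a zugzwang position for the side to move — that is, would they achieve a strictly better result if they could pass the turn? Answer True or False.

zugzwang((2,0), O) = False

ply 1, O at (2,0) | h0:-1=-1→(1,0); h0:-2=+1→(0,0)*
ply 2: (0,0) is terminal -1 (X); from (2,0) depth 9
if O skipped the turn, X would face:
~ ply 1, X at (2,0) | h0:-1=-1→(1,0); h0:-2=+1→(0,0)*
~ ply 2: (0,0) is terminal -1 (O); from (2,0) depth 9
compare (O): move=+1 vs pass=-1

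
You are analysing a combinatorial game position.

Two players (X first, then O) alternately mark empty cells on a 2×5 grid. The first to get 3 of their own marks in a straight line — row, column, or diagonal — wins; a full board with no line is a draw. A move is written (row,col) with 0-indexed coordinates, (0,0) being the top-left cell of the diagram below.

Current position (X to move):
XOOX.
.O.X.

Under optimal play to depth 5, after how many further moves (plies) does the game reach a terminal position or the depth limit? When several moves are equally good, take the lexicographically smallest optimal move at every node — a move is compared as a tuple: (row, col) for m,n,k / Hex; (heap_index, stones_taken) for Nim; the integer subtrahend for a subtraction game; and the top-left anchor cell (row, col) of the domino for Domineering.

PV length from [XOOX./.O.X.]: 4 plies

ply 1, X at XOOX./.O.X. | (0,4)=+0→XOOXX/.O.X.*; (1,0)=+0→XOOX./XO.X.; (1,2)=+0→XOOX./.OXX.; (1,4)=+0→XOOX./.O.XX
ply 2, O at XOOXX/.O.X. | (1,0)=+0→XOOXX/OO.X.*; (1,2)=+0→XOOXX/.OOX.; (1,4)=+0→XOOXX/.O.XO
ply 3, X at XOOXX/OO.X. | (1,2)=+0→XOOXX/OOXX.*; (1,4)=-1→XOOXX/OO.XX
ply 4, O at XOOXX/OOXX. | (1,4)=+0→XOOXX/OOXXO*
ply 5: XOOXX/OOXXO is terminal +0 (X); from XOOX./.O.X. depth 5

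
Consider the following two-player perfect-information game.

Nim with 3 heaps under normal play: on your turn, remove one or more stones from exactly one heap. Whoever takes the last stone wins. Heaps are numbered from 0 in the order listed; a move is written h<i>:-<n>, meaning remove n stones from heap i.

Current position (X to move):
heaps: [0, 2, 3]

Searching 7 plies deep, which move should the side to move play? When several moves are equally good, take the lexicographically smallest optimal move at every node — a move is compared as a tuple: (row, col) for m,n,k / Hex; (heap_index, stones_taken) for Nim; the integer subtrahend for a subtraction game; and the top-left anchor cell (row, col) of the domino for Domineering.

[(0,2,3)] X move#1: h1:-1:-1/(0,1,3), h1:-2:-1/(0,0,3), h2:-1:+1/(0,2,2)*, h2:-2:-1/(0,2,1), h2:-3:-1/(0,2,0)
[(0,2,2)] O move#2: h1:-1:-1/(0,1,2)*, h1:-2:-1/(0,0,2), h2:-1:-1/(0,2,1), h2:-2:-1/(0,2,0)
[(0,1,2)] X move#3: h1:-1:-1/(0,0,2), h2:-1:+1/(0,1,1)*, h2:-2:-1/(0,1,0)
[(0,1,1)] O move#4: h1:-1:-1/(0,0,1)*, h2:-1:-1/(0,1,0)
[(0,0,1)] X move#5: h2:-1:+1/(0,0,0)*
[(0,0,0)] end (terminal -1, O#6); searched (0,2,3) to 7

X's best at [(0,2,3)]: h2:-1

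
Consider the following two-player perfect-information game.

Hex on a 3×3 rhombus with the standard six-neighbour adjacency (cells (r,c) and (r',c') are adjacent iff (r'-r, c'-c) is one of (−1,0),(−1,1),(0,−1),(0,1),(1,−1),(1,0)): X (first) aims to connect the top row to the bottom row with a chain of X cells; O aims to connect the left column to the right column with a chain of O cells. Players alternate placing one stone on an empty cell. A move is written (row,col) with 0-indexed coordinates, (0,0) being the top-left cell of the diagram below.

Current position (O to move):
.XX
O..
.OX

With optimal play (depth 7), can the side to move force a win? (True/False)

[.XX/O../.OX] O move#1: (0,0):-1/OXX/O../.OX, (1,1):-1/.XX/OO./.OX, (1,2):+1/.XX/O.O/.OX*, (2,0):-1/.XX/O../OOX
[.XX/O.O/.OX] X move#2: (0,0):-1/XXX/O.O/.OX*, (1,1):-1/.XX/OXO/.OX, (2,0):-1/.XX/O.O/XOX
[XXX/O.O/.OX] O move#3: (1,1):+1/XXX/OOO/.OX*, (2,0):+1/XXX/O.O/OOX
[XXX/OOO/.OX] end (terminal -1, X#4); searched .XX/O../.OX to 7

O winning at [.XX/O../.OX]: True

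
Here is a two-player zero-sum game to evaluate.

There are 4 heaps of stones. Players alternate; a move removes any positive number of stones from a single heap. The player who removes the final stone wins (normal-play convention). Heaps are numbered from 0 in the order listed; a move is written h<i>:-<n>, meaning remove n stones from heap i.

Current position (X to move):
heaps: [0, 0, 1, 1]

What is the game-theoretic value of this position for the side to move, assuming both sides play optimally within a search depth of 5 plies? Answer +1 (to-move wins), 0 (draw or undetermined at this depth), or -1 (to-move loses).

p1 X@[(0,0,1,1)]: h2:-1[(0,0,0,1)]-1* h3:-1[(0,0,1,0)]-1
p2 O@[(0,0,0,1)]: h3:-1[(0,0,0,0)]+1*
p3 X@[(0,0,0,0)] terminal -1; root [(0,0,1,1)] d5

value((0,0,1,1), X) = -1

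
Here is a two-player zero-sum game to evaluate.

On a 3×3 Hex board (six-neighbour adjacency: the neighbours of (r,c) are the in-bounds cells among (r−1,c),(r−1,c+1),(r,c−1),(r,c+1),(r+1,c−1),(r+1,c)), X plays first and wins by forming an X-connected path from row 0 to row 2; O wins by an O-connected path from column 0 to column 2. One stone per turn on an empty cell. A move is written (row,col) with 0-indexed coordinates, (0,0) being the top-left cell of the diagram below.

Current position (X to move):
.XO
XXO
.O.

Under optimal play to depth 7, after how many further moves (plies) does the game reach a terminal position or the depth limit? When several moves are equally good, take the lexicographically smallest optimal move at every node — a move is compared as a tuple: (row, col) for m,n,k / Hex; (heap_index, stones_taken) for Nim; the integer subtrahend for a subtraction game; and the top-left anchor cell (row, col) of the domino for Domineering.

[.XO/XXO/.O.] X move#1: (0,0):-1/XXO/XXO/.O., (2,0):+1/.XO/XXO/XO.*, (2,2):-1/.XO/XXO/.OX
[.XO/XXO/XO.] end (terminal -1, O#2); searched .XO/XXO/.O. to 7

PV length from [.XO/XXO/.O.]: 1 ply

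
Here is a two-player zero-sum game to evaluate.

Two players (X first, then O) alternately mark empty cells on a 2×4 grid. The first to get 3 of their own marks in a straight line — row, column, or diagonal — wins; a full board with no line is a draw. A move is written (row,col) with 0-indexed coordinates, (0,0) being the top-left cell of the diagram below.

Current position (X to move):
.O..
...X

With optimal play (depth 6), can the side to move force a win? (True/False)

p1 X@[.O../...X]: (0,0)[XO../...X]+0* (0,2)[.OX./...X]+0 (0,3)[.O.X/...X]+0 (1,0)[.O../X..X]-1 (1,1)[.O../.X.X]+0 (1,2)[.O../..XX]+0
p2 O@[XO../...X]: (0,2)[XOO./...X]+0* (0,3)[XO.O/...X]+0 (1,0)[XO../O..X]+0 (1,1)[XO../.O.X]+0 (1,2)[XO../..OX]+0
p3 X@[XOO./...X]: (0,3)[XOOX/...X]+0* (1,0)[XOO./X..X]-1 (1,1)[XOO./.X.X]-1 (1,2)[XOO./..XX]-1
p4 O@[XOOX/...X]: (1,0)[XOOX/O..X]+0* (1,1)[XOOX/.O.X]+0 (1,2)[XOOX/..OX]+0
p5 X@[XOOX/O..X]: (1,1)[XOOX/OX.X]+0* (1,2)[XOOX/O.XX]+0
p6 O@[XOOX/OX.X]: (1,2)[XOOX/OXOX]+0*
p7 X@[XOOX/OXOX] terminal +0; root [.O../...X] d6

X winning at [.O../...X]: False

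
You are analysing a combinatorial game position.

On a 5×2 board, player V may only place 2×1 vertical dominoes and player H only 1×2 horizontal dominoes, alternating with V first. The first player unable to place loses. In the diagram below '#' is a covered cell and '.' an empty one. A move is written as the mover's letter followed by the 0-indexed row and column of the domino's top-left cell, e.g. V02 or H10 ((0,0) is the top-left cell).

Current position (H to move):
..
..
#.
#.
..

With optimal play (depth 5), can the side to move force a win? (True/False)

[../../#./#./..] H move#1: H00:+1/##/../#./#./..*, H10:+1/../##/#./#./.., H40:-1/../../#./#./##
[##/../#./#./..] V move#2: V11:-1/##/.#/##/#./..*, V21:-1/##/../##/##/.., V31:-1/##/../#./##/.#
[##/.#/##/#./..] H move#3: H40:+1/##/.#/##/#./##*
[##/.#/##/#./##] end (terminal -1, V#4); searched ../../#./#./.. to 5

H winning at [../../#./#./..]: True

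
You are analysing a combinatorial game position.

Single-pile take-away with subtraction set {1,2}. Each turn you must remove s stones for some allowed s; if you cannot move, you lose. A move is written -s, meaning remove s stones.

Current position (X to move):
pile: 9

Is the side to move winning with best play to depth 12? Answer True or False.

p1 X@[9]: -1[8]-1* -2[7]-1
p2 O@[8]: -1[7]-1 -2[6]+1*
p3 X@[6]: -1[5]-1* -2[4]-1
p4 O@[5]: -1[4]-1 -2[3]+1*
p5 X@[3]: -1[2]-1* -2[1]-1
p6 O@[2]: -1[1]-1 -2[0]+1*
p7 X@[0] terminal -1; root [9] d12

X winning at [9]: False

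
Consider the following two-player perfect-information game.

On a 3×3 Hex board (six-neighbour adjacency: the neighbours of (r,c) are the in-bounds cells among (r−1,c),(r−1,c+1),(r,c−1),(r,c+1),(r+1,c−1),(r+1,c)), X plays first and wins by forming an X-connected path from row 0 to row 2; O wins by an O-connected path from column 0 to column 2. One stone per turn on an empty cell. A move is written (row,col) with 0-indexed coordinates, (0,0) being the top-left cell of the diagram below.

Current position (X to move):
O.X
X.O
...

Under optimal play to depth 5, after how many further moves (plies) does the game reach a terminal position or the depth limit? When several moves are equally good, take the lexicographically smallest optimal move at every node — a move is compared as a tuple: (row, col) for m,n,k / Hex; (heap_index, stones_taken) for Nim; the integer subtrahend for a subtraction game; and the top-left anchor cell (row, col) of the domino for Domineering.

PV length from [O.X/X.O/...]: 3 plies

[O.X/X.O/...] X move#1: (0,1):-1/OXX/X.O/..., (1,1):+1/O.X/XXO/...*, (2,0):+1/O.X/X.O/X.., (2,1):-1/O.X/X.O/.X., (2,2):-1/O.X/X.O/..X
[O.X/XXO/...] O move#2: (0,1):-1/OOX/XXO/...*, (2,0):-1/O.X/XXO/O.., (2,1):-1/O.X/XXO/.O., (2,2):-1/O.X/XXO/..O
[OOX/XXO/...] X move#3: (2,0):+1/OOX/XXO/X..*, (2,1):+1/OOX/XXO/.X., (2,2):+1/OOX/XXO/..X
[OOX/XXO/X..] end (terminal -1, O#4); searched O.X/X.O/... to 5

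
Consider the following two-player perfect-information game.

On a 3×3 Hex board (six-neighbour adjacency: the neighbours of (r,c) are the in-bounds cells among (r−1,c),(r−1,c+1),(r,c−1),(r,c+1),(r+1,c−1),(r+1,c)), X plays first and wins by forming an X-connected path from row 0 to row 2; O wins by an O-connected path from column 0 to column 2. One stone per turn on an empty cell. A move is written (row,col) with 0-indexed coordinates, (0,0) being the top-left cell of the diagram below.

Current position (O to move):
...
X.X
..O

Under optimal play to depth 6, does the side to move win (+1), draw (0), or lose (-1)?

value(.../X.X/..O, O) = -1

ply 1, O at .../X.X/..O | (0,0)=-1→O../X.X/..O*; (0,1)=-1→.O./X.X/..O; (0,2)=-1→..O/X.X/..O; (1,1)=-1→.../XOX/..O; (2,0)=-1→.../X.X/O.O; (2,1)=-1→.../X.X/.OO
ply 2, X at O../X.X/..O | (0,1)=+1→OX./X.X/..O*; (0,2)=+1→O.X/X.X/..O; (1,1)=+1→O../XXX/..O; (2,0)=+1→O../X.X/X.O; (2,1)=+1→O../X.X/.XO
ply 3, O at OX./X.X/..O | (0,2)=-1→OXO/X.X/..O*; (1,1)=-1→OX./XOX/..O; (2,0)=-1→OX./X.X/O.O; (2,1)=-1→OX./X.X/.OO
ply 4, X at OXO/X.X/..O | (1,1)=+1→OXO/XXX/..O*; (2,0)=+1→OXO/X.X/X.O; (2,1)=+1→OXO/X.X/.XO
ply 5, O at OXO/XXX/..O | (2,0)=-1→OXO/XXX/O.O*; (2,1)=-1→OXO/XXX/.OO
ply 6, X at OXO/XXX/O.O | (2,1)=+1→OXO/XXX/OXO*
ply 7: OXO/XXX/OXO is terminal -1 (O); from .../X.X/..O depth 6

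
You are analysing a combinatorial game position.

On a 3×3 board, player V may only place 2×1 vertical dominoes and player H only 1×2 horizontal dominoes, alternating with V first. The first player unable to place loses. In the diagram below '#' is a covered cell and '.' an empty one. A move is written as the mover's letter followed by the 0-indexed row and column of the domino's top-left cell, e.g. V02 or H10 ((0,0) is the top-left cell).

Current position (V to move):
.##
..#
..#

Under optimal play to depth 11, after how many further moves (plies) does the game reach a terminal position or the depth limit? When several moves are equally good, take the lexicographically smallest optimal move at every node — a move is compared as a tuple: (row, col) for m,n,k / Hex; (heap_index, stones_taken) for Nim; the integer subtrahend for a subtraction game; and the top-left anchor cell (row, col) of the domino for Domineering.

ply 1, V at .##/..#/..# | V00=-1→###/#.#/..#; V10=+1→.##/#.#/#.#*; V11=+1→.##/.##/.##
ply 2: .##/#.#/#.# is terminal -1 (H); from .##/..#/..# depth 11

PV length from [.##/..#/..#]: 1 ply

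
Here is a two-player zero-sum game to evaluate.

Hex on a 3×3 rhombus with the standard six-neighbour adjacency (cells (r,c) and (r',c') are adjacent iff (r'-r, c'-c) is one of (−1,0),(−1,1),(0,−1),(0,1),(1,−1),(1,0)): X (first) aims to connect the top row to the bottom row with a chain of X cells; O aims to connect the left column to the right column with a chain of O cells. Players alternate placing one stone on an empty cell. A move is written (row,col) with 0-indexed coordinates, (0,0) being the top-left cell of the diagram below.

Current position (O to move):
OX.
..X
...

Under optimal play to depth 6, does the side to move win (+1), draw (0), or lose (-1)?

ply 1, O at OX./..X/... | (0,2)=-1→OXO/..X/...*; (1,0)=-1→OX./O.X/...; (1,1)=-1→OX./.OX/...; (2,0)=-1→OX./..X/O..; (2,1)=-1→OX./..X/.O.; (2,2)=-1→OX./..X/..O
ply 2, X at OXO/..X/... | (1,0)=+1→OXO/X.X/...*; (1,1)=+1→OXO/.XX/...; (2,0)=+1→OXO/..X/X..; (2,1)=-1→OXO/..X/.X.; (2,2)=-1→OXO/..X/..X
ply 3, O at OXO/X.X/... | (1,1)=-1→OXO/XOX/...*; (2,0)=-1→OXO/X.X/O..; (2,1)=-1→OXO/X.X/.O.; (2,2)=-1→OXO/X.X/..O
ply 4, X at OXO/XOX/... | (2,0)=+1→OXO/XOX/X..*; (2,1)=-1→OXO/XOX/.X.; (2,2)=-1→OXO/XOX/..X
ply 5: OXO/XOX/X.. is terminal -1 (O); from OX./..X/... depth 6

value(OX./..X/..., O) = -1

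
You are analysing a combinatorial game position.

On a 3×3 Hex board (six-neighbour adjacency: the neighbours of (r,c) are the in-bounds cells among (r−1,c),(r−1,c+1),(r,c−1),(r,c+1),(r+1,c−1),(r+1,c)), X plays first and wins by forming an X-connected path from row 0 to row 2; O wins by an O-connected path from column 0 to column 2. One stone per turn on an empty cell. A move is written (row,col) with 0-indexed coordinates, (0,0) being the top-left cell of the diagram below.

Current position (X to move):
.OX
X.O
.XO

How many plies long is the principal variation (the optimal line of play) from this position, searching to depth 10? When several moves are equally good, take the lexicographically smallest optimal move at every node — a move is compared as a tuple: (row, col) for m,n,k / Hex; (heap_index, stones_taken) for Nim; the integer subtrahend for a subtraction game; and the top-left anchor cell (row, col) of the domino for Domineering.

p1 X@[.OX/X.O/.XO]: (0,0)[XOX/X.O/.XO]+1* (1,1)[.OX/XXO/.XO]+1 (2,0)[.OX/X.O/XXO]+1
p2 O@[XOX/X.O/.XO]: (1,1)[XOX/XOO/.XO]-1* (2,0)[XOX/X.O/OXO]-1
p3 X@[XOX/XOO/.XO]: (2,0)[XOX/XOO/XXO]+1*
p4 O@[XOX/XOO/XXO] terminal -1; root [.OX/X.O/.XO] d10

PV length from [.OX/X.O/.XO]: 3 plies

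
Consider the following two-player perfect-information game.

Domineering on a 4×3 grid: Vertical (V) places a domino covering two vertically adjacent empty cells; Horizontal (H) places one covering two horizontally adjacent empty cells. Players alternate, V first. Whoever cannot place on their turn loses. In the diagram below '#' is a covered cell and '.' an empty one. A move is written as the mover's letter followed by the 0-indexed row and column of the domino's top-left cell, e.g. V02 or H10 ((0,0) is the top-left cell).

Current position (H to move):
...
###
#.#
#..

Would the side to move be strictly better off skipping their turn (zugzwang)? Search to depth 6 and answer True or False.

zugzwang(.../###/#.#/#.., H) = False

[.../###/#.#/#..] H move#1: H00:-1/##./###/#.#/#.., H01:-1/.##/###/#.#/#.., H31:+1/.../###/#.#/###*
[.../###/#.#/###] end (terminal -1, V#2); searched .../###/#.#/#.. to 6
pass branch (V moves first from the same position):
  | [.../###/#.#/#..] V move#1: V21:-1/.../###/###/##.*
  | [.../###/###/##.] H move#2: H00:+1/##./###/###/##.*, H01:+1/.##/###/###/##.
  | [##./###/###/##.] end (terminal -1, V#3); searched .../###/#.#/#.. to 6
H moving scores +1; H passing scores +1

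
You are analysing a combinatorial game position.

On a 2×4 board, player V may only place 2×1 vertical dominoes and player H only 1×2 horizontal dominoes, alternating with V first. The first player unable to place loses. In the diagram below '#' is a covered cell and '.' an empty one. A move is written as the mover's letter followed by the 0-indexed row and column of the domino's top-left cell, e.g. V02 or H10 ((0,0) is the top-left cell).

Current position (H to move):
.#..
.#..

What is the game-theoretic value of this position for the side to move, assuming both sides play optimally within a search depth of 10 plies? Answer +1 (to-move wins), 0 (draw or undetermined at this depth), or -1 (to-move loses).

ply 1, H at .#../.#.. | H02=+1→.###/.#..*; H12=+1→.#../.###
ply 2, V at .###/.#.. | V00=-1→####/##..*
ply 3, H at ####/##.. | H12=+1→####/####*
ply 4: ####/#### is terminal -1 (V); from .#../.#.. depth 10

value(.#../.#.., H) = +1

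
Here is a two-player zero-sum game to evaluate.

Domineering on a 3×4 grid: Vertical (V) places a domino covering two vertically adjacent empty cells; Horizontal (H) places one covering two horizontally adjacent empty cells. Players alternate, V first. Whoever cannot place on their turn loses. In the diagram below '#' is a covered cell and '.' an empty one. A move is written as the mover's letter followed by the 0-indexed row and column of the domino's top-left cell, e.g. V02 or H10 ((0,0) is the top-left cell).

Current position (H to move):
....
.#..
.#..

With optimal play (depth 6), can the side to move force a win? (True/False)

H winning at [..../.#../.#..]: True

ply 1, H at ..../.#../.#.. | H00=-1→##../.#../.#..; H01=-1→.##./.#../.#..; H02=-1→..##/.#../.#..; H12=+1→..../.###/.#..*; H22=-1→..../.#../.###
ply 2, V at ..../.###/.#.. | V00=-1→#.../####/.#..*; V10=-1→..../####/##..
ply 3, H at #.../####/.#.. | H01=+1→###./####/.#..*; H02=+1→#.##/####/.#..; H22=+1→#.../####/.###
ply 4: ###./####/.#.. is terminal -1 (V); from ..../.#../.#.. depth 6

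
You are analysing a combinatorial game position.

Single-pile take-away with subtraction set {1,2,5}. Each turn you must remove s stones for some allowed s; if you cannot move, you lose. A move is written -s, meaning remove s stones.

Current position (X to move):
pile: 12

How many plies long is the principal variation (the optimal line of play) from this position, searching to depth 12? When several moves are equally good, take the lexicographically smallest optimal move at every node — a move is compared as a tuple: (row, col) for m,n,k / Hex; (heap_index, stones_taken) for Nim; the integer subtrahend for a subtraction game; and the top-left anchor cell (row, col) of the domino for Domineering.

ply 1, X at 12 | -1=-1→11*; -2=-1→10; -5=-1→7
ply 2, O at 11 | -1=-1→10; -2=+1→9*; -5=+1→6
ply 3, X at 9 | -1=-1→8*; -2=-1→7; -5=-1→4
ply 4, O at 8 | -1=-1→7; -2=+1→6*; -5=+1→3
ply 5, X at 6 | -1=-1→5*; -2=-1→4; -5=-1→1
ply 6, O at 5 | -1=-1→4; -2=+1→3*; -5=+1→0
ply 7, X at 3 | -1=-1→2*; -2=-1→1
ply 8, O at 2 | -1=-1→1; -2=+1→0*
ply 9: 0 is terminal -1 (X); from 12 depth 12

PV length from [12]: 8 plies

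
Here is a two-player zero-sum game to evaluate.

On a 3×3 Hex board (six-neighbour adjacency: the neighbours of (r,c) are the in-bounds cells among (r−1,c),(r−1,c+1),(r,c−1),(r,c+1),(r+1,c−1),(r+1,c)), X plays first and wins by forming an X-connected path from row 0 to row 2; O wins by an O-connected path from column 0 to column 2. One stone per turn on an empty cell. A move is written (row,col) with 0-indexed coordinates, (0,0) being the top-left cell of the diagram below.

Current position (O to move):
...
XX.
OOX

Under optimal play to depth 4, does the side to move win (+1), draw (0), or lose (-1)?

value(.../XX./OOX, O) = +1

p1 O@[.../XX./OOX]: (0,0)[O../XX./OOX]-1 (0,1)[.O./XX./OOX]-1 (0,2)[..O/XX./OOX]-1 (1,2)[.../XXO/OOX]+1*
p2 X@[.../XXO/OOX] terminal -1; root [.../XX./OOX] d4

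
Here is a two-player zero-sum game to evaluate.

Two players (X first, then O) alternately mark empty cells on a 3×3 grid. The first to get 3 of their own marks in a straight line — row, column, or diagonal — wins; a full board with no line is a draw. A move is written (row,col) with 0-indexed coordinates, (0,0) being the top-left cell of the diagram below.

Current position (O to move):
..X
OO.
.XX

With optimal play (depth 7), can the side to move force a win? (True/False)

p1 O@[..X/OO./.XX]: (0,0)[O.X/OO./.XX]-1 (0,1)[.OX/OO./.XX]-1 (1,2)[..X/OOO/.XX]+1* (2,0)[..X/OO./OXX]-1
p2 X@[..X/OOO/.XX] terminal -1; root [..X/OO./.XX] d7

O winning at [..X/OO./.XX]: True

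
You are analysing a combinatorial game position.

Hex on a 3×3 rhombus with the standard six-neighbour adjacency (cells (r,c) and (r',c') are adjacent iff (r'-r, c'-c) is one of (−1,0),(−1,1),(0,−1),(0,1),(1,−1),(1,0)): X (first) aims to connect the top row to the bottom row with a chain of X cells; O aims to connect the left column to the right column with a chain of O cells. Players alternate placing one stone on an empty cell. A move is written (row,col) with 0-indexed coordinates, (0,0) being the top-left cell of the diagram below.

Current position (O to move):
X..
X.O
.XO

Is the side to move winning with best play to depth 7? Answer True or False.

O winning at [X../X.O/.XO]: False

[X../X.O/.XO] O move#1: (0,1):-1/XO./X.O/.XO*, (0,2):-1/X.O/X.O/.XO, (1,1):-1/X../XOO/.XO, (2,0):-1/X../X.O/OXO
[XO./X.O/.XO] X move#2: (0,2):+1/XOX/X.O/.XO*, (1,1):+1/XO./XXO/.XO, (2,0):+1/XO./X.O/XXO
[XOX/X.O/.XO] O move#3: (1,1):-1/XOX/XOO/.XO*, (2,0):-1/XOX/X.O/OXO
[XOX/XOO/.XO] X move#4: (2,0):+1/XOX/XOO/XXO*
[XOX/XOO/XXO] end (terminal -1, O#5); searched X../X.O/.XO to 7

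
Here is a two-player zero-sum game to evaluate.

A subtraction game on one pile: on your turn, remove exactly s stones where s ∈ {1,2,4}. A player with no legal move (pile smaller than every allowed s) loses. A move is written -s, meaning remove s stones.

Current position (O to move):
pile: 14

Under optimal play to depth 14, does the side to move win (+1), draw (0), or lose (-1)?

[14] O move#1: -1:-1/13, -2:+1/12*, -4:-1/10
[12] X move#2: -1:-1/11*, -2:-1/10, -4:-1/8
[11] O move#3: -1:-1/10, -2:+1/9*, -4:-1/7
[9] X move#4: -1:-1/8*, -2:-1/7, -4:-1/5
[8] O move#5: -1:-1/7, -2:+1/6*, -4:-1/4
[6] X move#6: -1:-1/5*, -2:-1/4, -4:-1/2
[5] O move#7: -1:-1/4, -2:+1/3*, -4:-1/1
[3] X move#8: -1:-1/2*, -2:-1/1
[2] O move#9: -1:-1/1, -2:+1/0*
[0] end (terminal -1, X#10); searched 14 to 14

value(14, O) = +1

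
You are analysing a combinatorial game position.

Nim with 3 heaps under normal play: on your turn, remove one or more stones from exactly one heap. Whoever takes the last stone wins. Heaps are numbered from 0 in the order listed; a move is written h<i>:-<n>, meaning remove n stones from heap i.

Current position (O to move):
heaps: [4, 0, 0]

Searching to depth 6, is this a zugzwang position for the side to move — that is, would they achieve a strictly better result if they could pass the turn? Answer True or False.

[(4,0,0)] O move#1: h0:-1:-1/(3,0,0), h0:-2:-1/(2,0,0), h0:-3:-1/(1,0,0), h0:-4:+1/(0,0,0)*
[(0,0,0)] end (terminal -1, X#2); searched (4,0,0) to 6
if O skipped the turn, X would face:
~ [(4,0,0)] X move#1: h0:-1:-1/(3,0,0), h0:-2:-1/(2,0,0), h0:-3:-1/(1,0,0), h0:-4:+1/(0,0,0)*
~ [(0,0,0)] end (terminal -1, O#2); searched (4,0,0) to 6
compare (O): move=+1 vs pass=-1

zugzwang((4,0,0), O) = False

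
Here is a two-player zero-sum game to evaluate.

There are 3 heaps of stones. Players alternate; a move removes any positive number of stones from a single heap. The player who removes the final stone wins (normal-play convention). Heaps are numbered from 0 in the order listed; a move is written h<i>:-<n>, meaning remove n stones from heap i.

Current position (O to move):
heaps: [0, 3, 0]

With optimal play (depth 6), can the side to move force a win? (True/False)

ply 1, O at (0,3,0) | h1:-1=-1→(0,2,0); h1:-2=-1→(0,1,0); h1:-3=+1→(0,0,0)*
ply 2: (0,0,0) is terminal -1 (X); from (0,3,0) depth 6

O winning at [(0,3,0)]: True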